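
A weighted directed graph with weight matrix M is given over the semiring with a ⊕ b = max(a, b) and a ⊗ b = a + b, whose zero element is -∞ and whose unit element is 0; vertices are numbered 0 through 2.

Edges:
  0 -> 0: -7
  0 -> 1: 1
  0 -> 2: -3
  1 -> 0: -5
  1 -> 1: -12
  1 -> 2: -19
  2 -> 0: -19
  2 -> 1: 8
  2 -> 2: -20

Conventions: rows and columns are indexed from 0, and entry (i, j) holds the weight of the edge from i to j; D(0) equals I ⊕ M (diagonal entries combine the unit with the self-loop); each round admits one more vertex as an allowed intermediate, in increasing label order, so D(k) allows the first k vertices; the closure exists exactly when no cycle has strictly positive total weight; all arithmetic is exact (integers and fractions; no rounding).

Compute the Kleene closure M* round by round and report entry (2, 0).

D(0):
  [0, 1, -3]
  [-5, 0, -19]
  [-19, 8, 0]
D(1):
  [0, 1, -3]
  [-5, 0, -8]
  [-19, 8, 0]
D(2):
  [0, 1, -3]
  [-5, 0, -8]
  [3, 8, 0]
D(3):
  [0, 5, -3]
  [-5, 0, -8]
  [3, 8, 0]
Answer: M*[2][0] = 3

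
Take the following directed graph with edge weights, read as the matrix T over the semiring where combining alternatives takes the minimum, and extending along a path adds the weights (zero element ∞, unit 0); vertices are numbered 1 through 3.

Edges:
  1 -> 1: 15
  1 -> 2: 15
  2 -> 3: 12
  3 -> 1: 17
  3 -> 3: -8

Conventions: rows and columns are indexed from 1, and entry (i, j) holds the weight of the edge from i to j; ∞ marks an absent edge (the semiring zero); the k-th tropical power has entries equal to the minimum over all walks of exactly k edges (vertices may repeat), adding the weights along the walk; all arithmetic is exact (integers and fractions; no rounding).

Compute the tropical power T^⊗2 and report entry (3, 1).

T^⊗2:
  [30, 30, 27]
  [29, ∞, 4]
  [9, 32, -16]
Key observation: the optimum is the walk 3->3->1, with weight (-8) + 17 = 9.
Optimal value attained by: walk 3->3->1.
Answer: (T^⊗2)[3][1] = 9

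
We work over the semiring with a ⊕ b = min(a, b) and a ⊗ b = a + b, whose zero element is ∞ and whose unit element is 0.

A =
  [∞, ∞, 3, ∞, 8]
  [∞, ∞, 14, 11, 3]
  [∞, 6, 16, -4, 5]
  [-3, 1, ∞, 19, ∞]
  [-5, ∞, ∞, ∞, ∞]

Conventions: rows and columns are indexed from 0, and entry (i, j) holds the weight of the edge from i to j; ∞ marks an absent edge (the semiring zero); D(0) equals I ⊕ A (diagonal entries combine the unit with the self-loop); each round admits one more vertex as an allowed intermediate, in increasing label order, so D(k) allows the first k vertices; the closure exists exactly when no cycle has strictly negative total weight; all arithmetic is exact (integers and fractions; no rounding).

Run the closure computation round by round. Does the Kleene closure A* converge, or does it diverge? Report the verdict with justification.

D(0):
  [0, ∞, 3, ∞, 8]
  [∞, 0, 14, 11, 3]
  [∞, 6, 0, -4, 5]
  [-3, 1, ∞, 0, ∞]
  [-5, ∞, ∞, ∞, 0]
D(1):
  [0, ∞, 3, ∞, 8]
  [∞, 0, 14, 11, 3]
  [∞, 6, 0, -4, 5]
  [-3, 1, 0, 0, 5]
  [-5, ∞, -2, ∞, 0]
D(2):
  [0, ∞, 3, ∞, 8]
  [∞, 0, 14, 11, 3]
  [∞, 6, 0, -4, 5]
  [-3, 1, 0, 0, 4]
  [-5, ∞, -2, ∞, 0]
Detection: at round 3, diagonal entry (3, 3) turns strictly negative.
Key observation: the cycle 3->0->2->3 has total weight (-3) + 3 + (-4), which is strictly negative.
Answer: DIVERGES — negative cycle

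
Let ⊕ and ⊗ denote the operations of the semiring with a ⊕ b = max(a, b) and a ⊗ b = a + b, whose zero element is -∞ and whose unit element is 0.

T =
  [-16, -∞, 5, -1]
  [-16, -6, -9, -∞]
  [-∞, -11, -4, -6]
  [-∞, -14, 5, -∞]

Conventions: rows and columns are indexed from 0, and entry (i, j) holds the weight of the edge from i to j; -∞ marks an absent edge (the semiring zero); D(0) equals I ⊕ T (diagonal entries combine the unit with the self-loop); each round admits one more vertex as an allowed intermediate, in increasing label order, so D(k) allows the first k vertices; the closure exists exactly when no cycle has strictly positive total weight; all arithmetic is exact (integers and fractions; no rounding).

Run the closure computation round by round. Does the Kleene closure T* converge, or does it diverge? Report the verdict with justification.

D(0):
  [0, -∞, 5, -1]
  [-16, 0, -9, -∞]
  [-∞, -11, 0, -6]
  [-∞, -14, 5, 0]
D(1):
  [0, -∞, 5, -1]
  [-16, 0, -9, -17]
  [-∞, -11, 0, -6]
  [-∞, -14, 5, 0]
D(2):
  [0, -∞, 5, -1]
  [-16, 0, -9, -17]
  [-27, -11, 0, -6]
  [-30, -14, 5, 0]
D(3):
  [0, -6, 5, -1]
  [-16, 0, -9, -15]
  [-27, -11, 0, -6]
  [-22, -6, 5, 0]
D(4):
  [0, -6, 5, -1]
  [-16, 0, -9, -15]
  [-27, -11, 0, -6]
  [-22, -6, 5, 0]
Key observation: every diagonal entry stays at the unit through all rounds, so no improving cycle exists.
Answer: CONVERGES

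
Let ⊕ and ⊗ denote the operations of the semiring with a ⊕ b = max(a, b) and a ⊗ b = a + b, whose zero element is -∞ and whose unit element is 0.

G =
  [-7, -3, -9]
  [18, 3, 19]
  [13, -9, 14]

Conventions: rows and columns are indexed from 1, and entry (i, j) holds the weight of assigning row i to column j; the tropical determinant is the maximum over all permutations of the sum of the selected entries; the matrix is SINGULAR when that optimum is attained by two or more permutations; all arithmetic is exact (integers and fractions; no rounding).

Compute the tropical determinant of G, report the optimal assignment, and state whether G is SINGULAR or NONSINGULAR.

σ = (1, 2, 3): (-7) + 3 + 14 = 10
σ = (1, 3, 2): (-7) + 19 + (-9) = 3
σ = (2, 1, 3): (-3) + 18 + 14 = 29
σ = (2, 3, 1): (-3) + 19 + 13 = 29
σ = (3, 1, 2): (-9) + 18 + (-9) = 0
σ = (3, 2, 1): (-9) + 3 + 13 = 7
Optimal value attained by: σ = (2, 1, 3).
Answer: det⊕(G) = 29; verdict: SINGULAR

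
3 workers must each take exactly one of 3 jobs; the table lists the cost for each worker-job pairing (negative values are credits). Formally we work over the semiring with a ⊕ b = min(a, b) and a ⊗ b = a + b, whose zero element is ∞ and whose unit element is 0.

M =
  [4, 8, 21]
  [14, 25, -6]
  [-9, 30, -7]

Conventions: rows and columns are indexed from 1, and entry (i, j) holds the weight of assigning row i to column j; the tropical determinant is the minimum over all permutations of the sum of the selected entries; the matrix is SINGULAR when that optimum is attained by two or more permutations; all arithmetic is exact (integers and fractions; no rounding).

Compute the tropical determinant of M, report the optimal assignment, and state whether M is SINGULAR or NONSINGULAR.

σ = (1, 2, 3): 4 + 25 + (-7) = 22
σ = (1, 3, 2): 4 + (-6) + 30 = 28
σ = (2, 1, 3): 8 + 14 + (-7) = 15
σ = (2, 3, 1): 8 + (-6) + (-9) = -7
σ = (3, 1, 2): 21 + 14 + 30 = 65
σ = (3, 2, 1): 21 + 25 + (-9) = 37
Optimal value attained by: σ = (2, 3, 1).
Answer: det⊕(M) = -7; verdict: NONSINGULAR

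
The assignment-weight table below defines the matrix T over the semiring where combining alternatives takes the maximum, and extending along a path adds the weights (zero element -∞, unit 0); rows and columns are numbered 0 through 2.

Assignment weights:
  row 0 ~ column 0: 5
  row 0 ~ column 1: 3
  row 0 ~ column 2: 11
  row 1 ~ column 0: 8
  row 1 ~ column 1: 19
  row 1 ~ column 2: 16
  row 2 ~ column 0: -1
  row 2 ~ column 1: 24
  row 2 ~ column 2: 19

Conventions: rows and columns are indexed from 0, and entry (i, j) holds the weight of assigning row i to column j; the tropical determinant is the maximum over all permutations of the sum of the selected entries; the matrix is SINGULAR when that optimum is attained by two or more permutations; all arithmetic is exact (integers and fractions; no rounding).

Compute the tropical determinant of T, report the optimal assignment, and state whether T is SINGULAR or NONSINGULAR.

σ = (0, 1, 2): 5 + 19 + 19 = 43
σ = (0, 2, 1): 5 + 16 + 24 = 45
σ = (1, 0, 2): 3 + 8 + 19 = 30
σ = (1, 2, 0): 3 + 16 + (-1) = 18
σ = (2, 0, 1): 11 + 8 + 24 = 43
σ = (2, 1, 0): 11 + 19 + (-1) = 29
Optimal value attained by: σ = (0, 2, 1).
Answer: det⊕(T) = 45; verdict: NONSINGULAR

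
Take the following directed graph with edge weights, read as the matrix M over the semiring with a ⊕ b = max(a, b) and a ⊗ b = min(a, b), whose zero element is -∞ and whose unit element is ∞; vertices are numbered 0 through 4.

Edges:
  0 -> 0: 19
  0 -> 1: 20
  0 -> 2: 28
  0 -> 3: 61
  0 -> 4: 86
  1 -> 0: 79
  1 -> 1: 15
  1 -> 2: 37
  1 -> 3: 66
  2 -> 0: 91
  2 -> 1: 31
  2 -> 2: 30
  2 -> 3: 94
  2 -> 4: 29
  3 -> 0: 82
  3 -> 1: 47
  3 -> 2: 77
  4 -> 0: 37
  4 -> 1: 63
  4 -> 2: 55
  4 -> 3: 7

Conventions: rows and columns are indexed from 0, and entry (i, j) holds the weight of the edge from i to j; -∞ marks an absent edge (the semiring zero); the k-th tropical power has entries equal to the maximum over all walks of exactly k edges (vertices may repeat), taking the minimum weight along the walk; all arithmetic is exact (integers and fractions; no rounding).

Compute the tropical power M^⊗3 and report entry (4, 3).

M^⊗2:
  [61, 63, 61, 28, 28]
  [66, 47, 66, 61, 79]
  [82, 47, 77, 61, 86]
  [77, 31, 37, 77, 82]
  [63, 31, 37, 63, 37]
M^⊗3:
  [63, 31, 37, 63, 61]
  [66, 63, 61, 66, 66]
  [77, 63, 61, 77, 82]
  [77, 63, 77, 61, 77]
  [63, 47, 63, 61, 63]
Key observation: the optimum is the walk 4->1->0->3, with weight 63 min 79 min 61 = 61.
Optimal value attained by: walk 4->1->0->3.
Answer: (M^⊗3)[4][3] = 61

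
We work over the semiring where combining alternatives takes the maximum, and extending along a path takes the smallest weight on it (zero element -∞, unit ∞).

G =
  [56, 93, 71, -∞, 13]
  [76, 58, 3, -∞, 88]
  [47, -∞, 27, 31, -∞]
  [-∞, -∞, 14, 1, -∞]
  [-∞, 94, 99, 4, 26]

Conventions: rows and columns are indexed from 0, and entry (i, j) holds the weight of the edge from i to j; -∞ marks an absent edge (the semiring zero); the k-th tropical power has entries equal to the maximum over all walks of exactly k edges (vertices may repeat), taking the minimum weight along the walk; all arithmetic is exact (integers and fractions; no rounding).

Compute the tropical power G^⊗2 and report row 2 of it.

G^⊗2:
  [76, 58, 56, 31, 88]
  [58, 88, 88, 4, 58]
  [47, 47, 47, 27, 13]
  [14, -∞, 14, 14, -∞]
  [76, 58, 27, 31, 88]
Answer: row 2 of G^⊗2 = [47, 47, 47, 27, 13]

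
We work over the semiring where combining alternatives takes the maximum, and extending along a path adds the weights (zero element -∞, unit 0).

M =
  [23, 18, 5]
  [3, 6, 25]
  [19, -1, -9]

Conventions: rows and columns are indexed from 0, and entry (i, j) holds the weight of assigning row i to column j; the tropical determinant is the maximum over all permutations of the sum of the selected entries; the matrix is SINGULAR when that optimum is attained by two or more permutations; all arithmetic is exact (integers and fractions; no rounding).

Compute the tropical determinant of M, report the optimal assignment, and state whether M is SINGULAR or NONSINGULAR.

σ = (0, 1, 2): 23 + 6 + (-9) = 20
σ = (0, 2, 1): 23 + 25 + (-1) = 47
σ = (1, 0, 2): 18 + 3 + (-9) = 12
σ = (1, 2, 0): 18 + 25 + 19 = 62
σ = (2, 0, 1): 5 + 3 + (-1) = 7
σ = (2, 1, 0): 5 + 6 + 19 = 30
Optimal value attained by: σ = (1, 2, 0).
Answer: det⊕(M) = 62; verdict: NONSINGULAR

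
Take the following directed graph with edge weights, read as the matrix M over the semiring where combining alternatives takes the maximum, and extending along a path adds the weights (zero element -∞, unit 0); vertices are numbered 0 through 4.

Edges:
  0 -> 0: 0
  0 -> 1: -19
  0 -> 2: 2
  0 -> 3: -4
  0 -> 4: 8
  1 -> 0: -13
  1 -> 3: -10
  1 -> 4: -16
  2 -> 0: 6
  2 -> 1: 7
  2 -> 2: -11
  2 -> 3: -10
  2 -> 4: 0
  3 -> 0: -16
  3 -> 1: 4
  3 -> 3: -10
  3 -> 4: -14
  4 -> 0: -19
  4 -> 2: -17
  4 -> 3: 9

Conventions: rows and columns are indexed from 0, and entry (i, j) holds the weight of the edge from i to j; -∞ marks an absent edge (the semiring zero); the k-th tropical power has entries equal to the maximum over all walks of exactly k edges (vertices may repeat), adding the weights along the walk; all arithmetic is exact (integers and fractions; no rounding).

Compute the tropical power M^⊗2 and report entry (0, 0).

M^⊗2:
  [8, 9, 2, 17, 8]
  [-13, -6, -11, -7, -5]
  [6, -4, 8, 9, 14]
  [-9, -6, -14, -5, -8]
  [-7, 13, -17, -1, -5]
Key observation: the optimum is the walk 0->2->0, with weight 2 + 6 = 8.
Optimal value attained by: walk 0->2->0.
Answer: (M^⊗2)[0][0] = 8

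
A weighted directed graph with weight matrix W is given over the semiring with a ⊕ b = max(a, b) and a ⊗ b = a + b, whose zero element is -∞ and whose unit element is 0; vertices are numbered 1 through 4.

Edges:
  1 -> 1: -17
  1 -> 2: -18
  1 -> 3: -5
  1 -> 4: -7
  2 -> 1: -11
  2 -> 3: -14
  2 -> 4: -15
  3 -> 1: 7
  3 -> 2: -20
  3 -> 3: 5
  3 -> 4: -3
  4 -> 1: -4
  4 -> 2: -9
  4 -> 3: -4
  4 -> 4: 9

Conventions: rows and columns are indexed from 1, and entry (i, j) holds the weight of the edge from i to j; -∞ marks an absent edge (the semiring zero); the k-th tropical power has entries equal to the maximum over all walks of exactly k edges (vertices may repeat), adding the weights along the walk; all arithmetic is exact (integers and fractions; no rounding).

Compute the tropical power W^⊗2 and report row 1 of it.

W^⊗2:
  [2, -16, 0, 2]
  [-7, -24, -9, -6]
  [12, -11, 10, 6]
  [5, 0, 5, 18]
Answer: row 1 of W^⊗2 = [2, -16, 0, 2]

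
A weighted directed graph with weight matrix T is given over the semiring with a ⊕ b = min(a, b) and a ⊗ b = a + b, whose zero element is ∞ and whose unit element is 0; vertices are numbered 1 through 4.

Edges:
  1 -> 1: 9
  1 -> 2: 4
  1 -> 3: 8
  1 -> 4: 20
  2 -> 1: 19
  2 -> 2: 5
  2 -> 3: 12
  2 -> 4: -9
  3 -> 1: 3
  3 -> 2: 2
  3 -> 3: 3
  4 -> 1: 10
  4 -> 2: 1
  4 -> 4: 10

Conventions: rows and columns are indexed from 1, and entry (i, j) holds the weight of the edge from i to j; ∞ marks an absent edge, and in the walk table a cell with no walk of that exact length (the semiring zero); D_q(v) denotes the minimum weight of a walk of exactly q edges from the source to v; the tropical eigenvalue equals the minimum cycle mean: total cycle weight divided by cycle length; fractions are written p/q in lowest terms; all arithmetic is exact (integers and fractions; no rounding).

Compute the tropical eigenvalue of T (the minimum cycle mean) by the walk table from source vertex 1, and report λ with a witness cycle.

q=0: [0, ∞, ∞, ∞]
q=1: [9, 4, 8, 20]
q=2: [11, 9, 11, -5]
q=3: [5, -4, 14, 0]
q=4: [10, 1, 8, -13]
Optimal cycle mean attained by: cycle 2->4->2, total (-9) + 1, length 2.
Answer: λ = -4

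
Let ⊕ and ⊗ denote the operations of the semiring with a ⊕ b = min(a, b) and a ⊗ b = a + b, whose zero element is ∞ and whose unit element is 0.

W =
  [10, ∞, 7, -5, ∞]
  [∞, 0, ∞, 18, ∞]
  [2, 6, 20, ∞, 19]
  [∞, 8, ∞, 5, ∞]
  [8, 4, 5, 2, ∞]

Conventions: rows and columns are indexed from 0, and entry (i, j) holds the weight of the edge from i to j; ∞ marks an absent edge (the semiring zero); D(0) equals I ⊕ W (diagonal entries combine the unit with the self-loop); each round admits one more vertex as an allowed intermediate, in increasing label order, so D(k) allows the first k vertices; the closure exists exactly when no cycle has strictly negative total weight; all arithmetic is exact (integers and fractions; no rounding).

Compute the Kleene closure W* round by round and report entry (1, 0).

D(0):
  [0, ∞, 7, -5, ∞]
  [∞, 0, ∞, 18, ∞]
  [2, 6, 0, ∞, 19]
  [∞, 8, ∞, 0, ∞]
  [8, 4, 5, 2, 0]
D(1):
  [0, ∞, 7, -5, ∞]
  [∞, 0, ∞, 18, ∞]
  [2, 6, 0, -3, 19]
  [∞, 8, ∞, 0, ∞]
  [8, 4, 5, 2, 0]
D(2):
  [0, ∞, 7, -5, ∞]
  [∞, 0, ∞, 18, ∞]
  [2, 6, 0, -3, 19]
  [∞, 8, ∞, 0, ∞]
  [8, 4, 5, 2, 0]
D(3):
  [0, 13, 7, -5, 26]
  [∞, 0, ∞, 18, ∞]
  [2, 6, 0, -3, 19]
  [∞, 8, ∞, 0, ∞]
  [7, 4, 5, 2, 0]
D(4):
  [0, 3, 7, -5, 26]
  [∞, 0, ∞, 18, ∞]
  [2, 5, 0, -3, 19]
  [∞, 8, ∞, 0, ∞]
  [7, 4, 5, 2, 0]
D(5):
  [0, 3, 7, -5, 26]
  [∞, 0, ∞, 18, ∞]
  [2, 5, 0, -3, 19]
  [∞, 8, ∞, 0, ∞]
  [7, 4, 5, 2, 0]
Answer: W*[1][0] = ∞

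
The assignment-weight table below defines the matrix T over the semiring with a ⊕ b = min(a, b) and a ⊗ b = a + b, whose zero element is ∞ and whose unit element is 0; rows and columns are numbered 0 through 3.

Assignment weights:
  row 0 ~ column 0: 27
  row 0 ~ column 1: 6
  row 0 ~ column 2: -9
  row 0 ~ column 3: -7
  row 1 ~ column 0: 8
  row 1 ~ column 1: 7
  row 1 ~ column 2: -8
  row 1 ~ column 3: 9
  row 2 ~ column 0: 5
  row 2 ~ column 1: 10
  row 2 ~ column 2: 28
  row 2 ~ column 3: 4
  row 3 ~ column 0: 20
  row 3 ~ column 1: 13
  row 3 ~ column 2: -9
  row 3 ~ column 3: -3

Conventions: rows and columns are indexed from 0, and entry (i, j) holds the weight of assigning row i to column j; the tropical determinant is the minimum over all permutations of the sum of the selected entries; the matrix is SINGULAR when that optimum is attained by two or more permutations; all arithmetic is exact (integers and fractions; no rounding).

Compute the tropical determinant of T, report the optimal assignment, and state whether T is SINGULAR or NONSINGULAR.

σ = (0, 1, 2, 3): 27 + 7 + 28 + (-3) = 59
σ = (0, 1, 3, 2): 27 + 7 + 4 + (-9) = 29
σ = (0, 2, 1, 3): 27 + (-8) + 10 + (-3) = 26
σ = (0, 2, 3, 1): 27 + (-8) + 4 + 13 = 36
σ = (0, 3, 1, 2): 27 + 9 + 10 + (-9) = 37
σ = (0, 3, 2, 1): 27 + 9 + 28 + 13 = 77
σ = (1, 0, 2, 3): 6 + 8 + 28 + (-3) = 39
σ = (1, 0, 3, 2): 6 + 8 + 4 + (-9) = 9
σ = (1, 2, 0, 3): 6 + (-8) + 5 + (-3) = 0
σ = (1, 2, 3, 0): 6 + (-8) + 4 + 20 = 22
σ = (1, 3, 0, 2): 6 + 9 + 5 + (-9) = 11
σ = (1, 3, 2, 0): 6 + 9 + 28 + 20 = 63
σ = (2, 0, 1, 3): (-9) + 8 + 10 + (-3) = 6
σ = (2, 0, 3, 1): (-9) + 8 + 4 + 13 = 16
σ = (2, 1, 0, 3): (-9) + 7 + 5 + (-3) = 0
σ = (2, 1, 3, 0): (-9) + 7 + 4 + 20 = 22
σ = (2, 3, 0, 1): (-9) + 9 + 5 + 13 = 18
σ = (2, 3, 1, 0): (-9) + 9 + 10 + 20 = 30
σ = (3, 0, 1, 2): (-7) + 8 + 10 + (-9) = 2
σ = (3, 0, 2, 1): (-7) + 8 + 28 + 13 = 42
σ = (3, 1, 0, 2): (-7) + 7 + 5 + (-9) = -4
σ = (3, 1, 2, 0): (-7) + 7 + 28 + 20 = 48
σ = (3, 2, 0, 1): (-7) + (-8) + 5 + 13 = 3
σ = (3, 2, 1, 0): (-7) + (-8) + 10 + 20 = 15
Optimal value attained by: σ = (3, 1, 0, 2).
Answer: det⊕(T) = -4; verdict: NONSINGULAR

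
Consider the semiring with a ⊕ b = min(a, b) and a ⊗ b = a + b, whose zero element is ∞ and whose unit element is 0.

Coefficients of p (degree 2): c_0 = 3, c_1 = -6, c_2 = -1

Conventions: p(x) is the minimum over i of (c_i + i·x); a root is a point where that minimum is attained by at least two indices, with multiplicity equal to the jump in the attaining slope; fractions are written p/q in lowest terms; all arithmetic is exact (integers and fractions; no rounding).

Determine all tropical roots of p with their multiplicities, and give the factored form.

hull edge (i=0, c=3) to (i=1, c=-6): slope -9, span 1
hull edge (i=1, c=-6) to (i=2, c=-1): slope 5, span 1
Factored form: p(x) = -1 ⊗ (x ⊕ (-5)) ⊗ (x ⊕ 9)
Answer: roots = -5 (mult 1), 9 (mult 1)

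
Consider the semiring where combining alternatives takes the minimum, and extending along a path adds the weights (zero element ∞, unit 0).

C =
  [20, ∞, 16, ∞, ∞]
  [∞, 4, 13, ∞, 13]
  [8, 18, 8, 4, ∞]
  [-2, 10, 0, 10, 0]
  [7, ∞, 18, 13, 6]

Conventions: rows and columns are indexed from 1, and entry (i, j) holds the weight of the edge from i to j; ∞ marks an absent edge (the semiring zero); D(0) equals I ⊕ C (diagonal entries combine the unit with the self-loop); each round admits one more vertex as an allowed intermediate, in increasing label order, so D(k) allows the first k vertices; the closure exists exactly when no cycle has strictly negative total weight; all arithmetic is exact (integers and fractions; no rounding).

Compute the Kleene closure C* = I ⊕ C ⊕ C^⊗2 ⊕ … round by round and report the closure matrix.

D(0):
  [0, ∞, 16, ∞, ∞]
  [∞, 0, 13, ∞, 13]
  [8, 18, 0, 4, ∞]
  [-2, 10, 0, 0, 0]
  [7, ∞, 18, 13, 0]
D(1):
  [0, ∞, 16, ∞, ∞]
  [∞, 0, 13, ∞, 13]
  [8, 18, 0, 4, ∞]
  [-2, 10, 0, 0, 0]
  [7, ∞, 18, 13, 0]
D(2):
  [0, ∞, 16, ∞, ∞]
  [∞, 0, 13, ∞, 13]
  [8, 18, 0, 4, 31]
  [-2, 10, 0, 0, 0]
  [7, ∞, 18, 13, 0]
D(3):
  [0, 34, 16, 20, 47]
  [21, 0, 13, 17, 13]
  [8, 18, 0, 4, 31]
  [-2, 10, 0, 0, 0]
  [7, 36, 18, 13, 0]
D(4):
  [0, 30, 16, 20, 20]
  [15, 0, 13, 17, 13]
  [2, 14, 0, 4, 4]
  [-2, 10, 0, 0, 0]
  [7, 23, 13, 13, 0]
D(5):
  [0, 30, 16, 20, 20]
  [15, 0, 13, 17, 13]
  [2, 14, 0, 4, 4]
  [-2, 10, 0, 0, 0]
  [7, 23, 13, 13, 0]
Answer: C* = [[0, 30, 16, 20, 20], [15, 0, 13, 17, 13], [2, 14, 0, 4, 4], [-2, 10, 0, 0, 0], [7, 23, 13, 13, 0]]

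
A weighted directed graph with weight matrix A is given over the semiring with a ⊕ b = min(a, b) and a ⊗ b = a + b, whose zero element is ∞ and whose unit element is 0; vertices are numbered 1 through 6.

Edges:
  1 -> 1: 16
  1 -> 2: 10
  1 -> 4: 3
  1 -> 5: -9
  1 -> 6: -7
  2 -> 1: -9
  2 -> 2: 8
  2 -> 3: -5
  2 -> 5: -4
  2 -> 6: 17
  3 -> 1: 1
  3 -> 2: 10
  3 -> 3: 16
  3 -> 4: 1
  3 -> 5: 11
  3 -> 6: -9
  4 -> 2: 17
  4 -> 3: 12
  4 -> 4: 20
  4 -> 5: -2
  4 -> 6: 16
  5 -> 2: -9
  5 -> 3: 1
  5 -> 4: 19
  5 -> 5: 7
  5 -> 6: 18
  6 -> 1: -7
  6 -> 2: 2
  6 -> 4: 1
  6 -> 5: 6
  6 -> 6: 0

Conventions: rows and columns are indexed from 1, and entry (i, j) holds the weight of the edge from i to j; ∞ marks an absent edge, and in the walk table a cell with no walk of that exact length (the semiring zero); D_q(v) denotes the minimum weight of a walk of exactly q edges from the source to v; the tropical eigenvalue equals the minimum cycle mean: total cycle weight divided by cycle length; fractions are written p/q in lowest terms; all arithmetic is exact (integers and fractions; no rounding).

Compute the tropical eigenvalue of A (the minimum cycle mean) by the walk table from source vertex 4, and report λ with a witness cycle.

q=0: [∞, ∞, ∞, 0, ∞, ∞]
q=1: [∞, 17, 12, 20, -2, 16]
q=2: [8, -11, -1, 13, 5, 3]
q=3: [-20, -4, -16, 0, -15, -10]
q=4: [-17, -24, -14, -17, -29, -27]
q=5: [-34, -38, -29, -26, -28, -27]
q=6: [-47, -37, -43, -31, -43, -41]
Optimal cycle mean attained by: cycle 1->5->2->1, total (-9) + (-9) + (-9), length 3.
Answer: λ = -9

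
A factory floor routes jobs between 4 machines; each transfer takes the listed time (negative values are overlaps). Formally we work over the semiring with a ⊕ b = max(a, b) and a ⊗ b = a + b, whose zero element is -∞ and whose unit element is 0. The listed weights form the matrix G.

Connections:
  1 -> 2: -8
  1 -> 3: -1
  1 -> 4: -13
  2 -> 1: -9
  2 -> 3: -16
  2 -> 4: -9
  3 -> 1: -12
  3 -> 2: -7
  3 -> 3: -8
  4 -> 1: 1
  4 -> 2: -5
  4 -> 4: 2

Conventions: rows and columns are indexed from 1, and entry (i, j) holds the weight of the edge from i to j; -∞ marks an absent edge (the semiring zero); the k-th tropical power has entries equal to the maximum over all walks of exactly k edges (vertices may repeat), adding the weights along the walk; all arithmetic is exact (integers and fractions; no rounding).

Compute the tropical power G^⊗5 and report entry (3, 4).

G^⊗2:
  [-12, -8, -9, -11]
  [-8, -14, -10, -7]
  [-16, -15, -13, -16]
  [3, -3, 0, 4]
G^⊗3:
  [-10, -16, -13, -9]
  [-6, -12, -9, -5]
  [-15, -20, -17, -14]
  [5, -1, 2, 6]
G^⊗4:
  [-8, -14, -11, -7]
  [-4, -10, -7, -3]
  [-13, -19, -16, -12]
  [7, 1, 4, 8]
G^⊗5:
  [-6, -12, -9, -5]
  [-2, -8, -5, -1]
  [-11, -17, -14, -10]
  [9, 3, 6, 10]
Key observation: the optimum is the walk 3->2->4->4->4->4, with weight (-7) + (-9) + 2 + 2 + 2 = -10.
Optimal value attained by: walk 3->2->4->4->4->4.
Answer: (G^⊗5)[3][4] = -10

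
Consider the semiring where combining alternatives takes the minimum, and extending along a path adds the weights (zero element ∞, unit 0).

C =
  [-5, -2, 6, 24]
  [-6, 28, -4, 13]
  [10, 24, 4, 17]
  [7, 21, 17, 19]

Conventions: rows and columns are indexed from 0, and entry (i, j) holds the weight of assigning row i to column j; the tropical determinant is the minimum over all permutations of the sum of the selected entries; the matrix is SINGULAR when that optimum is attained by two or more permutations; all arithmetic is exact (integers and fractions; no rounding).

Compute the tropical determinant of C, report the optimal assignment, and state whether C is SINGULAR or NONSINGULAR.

σ = (0, 1, 2, 3): (-5) + 28 + 4 + 19 = 46
σ = (0, 1, 3, 2): (-5) + 28 + 17 + 17 = 57
σ = (0, 2, 1, 3): (-5) + (-4) + 24 + 19 = 34
σ = (0, 2, 3, 1): (-5) + (-4) + 17 + 21 = 29
σ = (0, 3, 1, 2): (-5) + 13 + 24 + 17 = 49
σ = (0, 3, 2, 1): (-5) + 13 + 4 + 21 = 33
σ = (1, 0, 2, 3): (-2) + (-6) + 4 + 19 = 15
σ = (1, 0, 3, 2): (-2) + (-6) + 17 + 17 = 26
σ = (1, 2, 0, 3): (-2) + (-4) + 10 + 19 = 23
σ = (1, 2, 3, 0): (-2) + (-4) + 17 + 7 = 18
σ = (1, 3, 0, 2): (-2) + 13 + 10 + 17 = 38
σ = (1, 3, 2, 0): (-2) + 13 + 4 + 7 = 22
σ = (2, 0, 1, 3): 6 + (-6) + 24 + 19 = 43
σ = (2, 0, 3, 1): 6 + (-6) + 17 + 21 = 38
σ = (2, 1, 0, 3): 6 + 28 + 10 + 19 = 63
σ = (2, 1, 3, 0): 6 + 28 + 17 + 7 = 58
σ = (2, 3, 0, 1): 6 + 13 + 10 + 21 = 50
σ = (2, 3, 1, 0): 6 + 13 + 24 + 7 = 50
σ = (3, 0, 1, 2): 24 + (-6) + 24 + 17 = 59
σ = (3, 0, 2, 1): 24 + (-6) + 4 + 21 = 43
σ = (3, 1, 0, 2): 24 + 28 + 10 + 17 = 79
σ = (3, 1, 2, 0): 24 + 28 + 4 + 7 = 63
σ = (3, 2, 0, 1): 24 + (-4) + 10 + 21 = 51
σ = (3, 2, 1, 0): 24 + (-4) + 24 + 7 = 51
Optimal value attained by: σ = (1, 0, 2, 3).
Answer: det⊕(C) = 15; verdict: NONSINGULAR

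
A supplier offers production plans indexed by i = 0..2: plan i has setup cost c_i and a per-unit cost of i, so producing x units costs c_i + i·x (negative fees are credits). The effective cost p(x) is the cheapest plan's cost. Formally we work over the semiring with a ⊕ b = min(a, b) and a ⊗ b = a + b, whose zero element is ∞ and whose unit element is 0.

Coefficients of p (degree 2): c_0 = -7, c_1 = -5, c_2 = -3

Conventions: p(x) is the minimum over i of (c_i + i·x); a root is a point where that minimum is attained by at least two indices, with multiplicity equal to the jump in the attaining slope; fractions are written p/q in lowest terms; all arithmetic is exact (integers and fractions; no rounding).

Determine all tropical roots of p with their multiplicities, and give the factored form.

hull edge (i=0, c=-7) to (i=2, c=-3): slope 2, span 2
Factored form: p(x) = -3 ⊗ (x ⊕ (-2)) ⊗ (x ⊕ (-2))
Answer: roots = -2 (mult 2)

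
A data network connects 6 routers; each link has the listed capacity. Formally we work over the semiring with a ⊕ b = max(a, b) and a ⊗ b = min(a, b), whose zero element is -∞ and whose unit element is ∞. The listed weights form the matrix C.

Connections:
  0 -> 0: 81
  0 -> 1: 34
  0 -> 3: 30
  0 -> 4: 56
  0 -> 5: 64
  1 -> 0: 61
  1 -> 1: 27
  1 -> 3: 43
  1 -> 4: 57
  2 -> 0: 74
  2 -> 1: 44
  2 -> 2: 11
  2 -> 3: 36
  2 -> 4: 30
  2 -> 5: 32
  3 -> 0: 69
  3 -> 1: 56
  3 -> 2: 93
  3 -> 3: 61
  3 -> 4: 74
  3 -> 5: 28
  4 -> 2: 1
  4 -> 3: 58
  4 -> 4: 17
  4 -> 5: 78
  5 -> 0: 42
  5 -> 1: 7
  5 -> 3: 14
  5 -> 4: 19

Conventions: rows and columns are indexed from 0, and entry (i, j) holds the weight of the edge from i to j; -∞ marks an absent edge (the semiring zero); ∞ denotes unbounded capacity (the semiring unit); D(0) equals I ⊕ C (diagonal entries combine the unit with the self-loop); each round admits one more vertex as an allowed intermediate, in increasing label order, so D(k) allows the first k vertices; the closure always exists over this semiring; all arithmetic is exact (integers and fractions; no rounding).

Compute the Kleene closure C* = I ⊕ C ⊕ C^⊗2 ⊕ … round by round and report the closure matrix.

D(0):
  [∞, 34, -∞, 30, 56, 64]
  [61, ∞, -∞, 43, 57, -∞]
  [74, 44, ∞, 36, 30, 32]
  [69, 56, 93, ∞, 74, 28]
  [-∞, -∞, 1, 58, ∞, 78]
  [42, 7, -∞, 14, 19, ∞]
D(1):
  [∞, 34, -∞, 30, 56, 64]
  [61, ∞, -∞, 43, 57, 61]
  [74, 44, ∞, 36, 56, 64]
  [69, 56, 93, ∞, 74, 64]
  [-∞, -∞, 1, 58, ∞, 78]
  [42, 34, -∞, 30, 42, ∞]
D(2):
  [∞, 34, -∞, 34, 56, 64]
  [61, ∞, -∞, 43, 57, 61]
  [74, 44, ∞, 43, 56, 64]
  [69, 56, 93, ∞, 74, 64]
  [-∞, -∞, 1, 58, ∞, 78]
  [42, 34, -∞, 34, 42, ∞]
D(3):
  [∞, 34, -∞, 34, 56, 64]
  [61, ∞, -∞, 43, 57, 61]
  [74, 44, ∞, 43, 56, 64]
  [74, 56, 93, ∞, 74, 64]
  [1, 1, 1, 58, ∞, 78]
  [42, 34, -∞, 34, 42, ∞]
D(4):
  [∞, 34, 34, 34, 56, 64]
  [61, ∞, 43, 43, 57, 61]
  [74, 44, ∞, 43, 56, 64]
  [74, 56, 93, ∞, 74, 64]
  [58, 56, 58, 58, ∞, 78]
  [42, 34, 34, 34, 42, ∞]
D(5):
  [∞, 56, 56, 56, 56, 64]
  [61, ∞, 57, 57, 57, 61]
  [74, 56, ∞, 56, 56, 64]
  [74, 56, 93, ∞, 74, 74]
  [58, 56, 58, 58, ∞, 78]
  [42, 42, 42, 42, 42, ∞]
D(6):
  [∞, 56, 56, 56, 56, 64]
  [61, ∞, 57, 57, 57, 61]
  [74, 56, ∞, 56, 56, 64]
  [74, 56, 93, ∞, 74, 74]
  [58, 56, 58, 58, ∞, 78]
  [42, 42, 42, 42, 42, ∞]
Answer: C* = [[∞, 56, 56, 56, 56, 64], [61, ∞, 57, 57, 57, 61], [74, 56, ∞, 56, 56, 64], [74, 56, 93, ∞, 74, 74], [58, 56, 58, 58, ∞, 78], [42, 42, 42, 42, 42, ∞]]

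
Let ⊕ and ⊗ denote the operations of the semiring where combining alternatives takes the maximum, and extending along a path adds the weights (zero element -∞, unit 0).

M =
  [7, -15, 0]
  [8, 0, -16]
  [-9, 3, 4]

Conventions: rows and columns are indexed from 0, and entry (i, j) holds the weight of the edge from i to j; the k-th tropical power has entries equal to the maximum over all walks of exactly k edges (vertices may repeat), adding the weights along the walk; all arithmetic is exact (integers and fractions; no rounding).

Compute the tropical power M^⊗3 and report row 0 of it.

M^⊗2:
  [14, 3, 7]
  [15, 0, 8]
  [11, 7, 8]
M^⊗3:
  [21, 10, 14]
  [22, 11, 15]
  [18, 11, 12]
Answer: row 0 of M^⊗3 = [21, 10, 14]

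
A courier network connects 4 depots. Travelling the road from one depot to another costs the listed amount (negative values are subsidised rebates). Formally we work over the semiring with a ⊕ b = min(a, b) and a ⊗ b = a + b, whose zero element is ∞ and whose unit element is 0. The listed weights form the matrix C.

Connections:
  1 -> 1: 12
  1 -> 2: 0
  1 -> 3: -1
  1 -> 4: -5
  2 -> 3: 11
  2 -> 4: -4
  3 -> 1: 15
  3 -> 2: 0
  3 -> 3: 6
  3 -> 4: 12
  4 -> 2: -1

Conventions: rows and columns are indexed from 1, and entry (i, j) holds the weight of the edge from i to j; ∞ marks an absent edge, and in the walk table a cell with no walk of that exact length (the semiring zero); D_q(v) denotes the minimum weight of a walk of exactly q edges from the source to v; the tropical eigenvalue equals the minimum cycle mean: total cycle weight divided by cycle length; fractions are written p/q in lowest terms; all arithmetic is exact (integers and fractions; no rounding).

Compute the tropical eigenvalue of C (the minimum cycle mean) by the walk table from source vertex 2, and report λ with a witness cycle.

q=0: [∞, 0, ∞, ∞]
q=1: [∞, ∞, 11, -4]
q=2: [26, -5, 17, 23]
q=3: [32, 17, 6, -9]
q=4: [21, -10, 12, 13]
Optimal cycle mean attained by: cycle 2->4->2, total (-4) + (-1), length 2.
Answer: λ = -5/2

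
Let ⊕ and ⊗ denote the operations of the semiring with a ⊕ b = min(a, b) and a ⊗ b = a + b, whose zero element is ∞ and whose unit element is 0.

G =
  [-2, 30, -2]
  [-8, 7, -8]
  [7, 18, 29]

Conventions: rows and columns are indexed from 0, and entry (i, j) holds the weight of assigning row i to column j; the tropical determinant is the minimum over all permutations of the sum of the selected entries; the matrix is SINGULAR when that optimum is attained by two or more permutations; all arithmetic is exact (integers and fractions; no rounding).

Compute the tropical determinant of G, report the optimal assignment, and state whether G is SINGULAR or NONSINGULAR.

σ = (0, 1, 2): (-2) + 7 + 29 = 34
σ = (0, 2, 1): (-2) + (-8) + 18 = 8
σ = (1, 0, 2): 30 + (-8) + 29 = 51
σ = (1, 2, 0): 30 + (-8) + 7 = 29
σ = (2, 0, 1): (-2) + (-8) + 18 = 8
σ = (2, 1, 0): (-2) + 7 + 7 = 12
Optimal value attained by: σ = (0, 2, 1).
Answer: det⊕(G) = 8; verdict: SINGULAR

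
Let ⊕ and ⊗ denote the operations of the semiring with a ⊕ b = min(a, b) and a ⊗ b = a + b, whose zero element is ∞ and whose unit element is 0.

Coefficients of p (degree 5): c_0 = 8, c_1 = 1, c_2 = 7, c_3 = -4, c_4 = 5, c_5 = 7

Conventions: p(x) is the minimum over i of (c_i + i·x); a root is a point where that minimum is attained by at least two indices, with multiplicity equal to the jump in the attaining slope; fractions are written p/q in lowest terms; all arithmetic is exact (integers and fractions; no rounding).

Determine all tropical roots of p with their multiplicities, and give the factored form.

hull edge (i=0, c=8) to (i=1, c=1): slope -7, span 1
hull edge (i=1, c=1) to (i=3, c=-4): slope -5/2, span 2
hull edge (i=3, c=-4) to (i=5, c=7): slope 11/2, span 2
Factored form: p(x) = 7 ⊗ (x ⊕ (-11/2)) ⊗ (x ⊕ (-11/2)) ⊗ (x ⊕ 5/2) ⊗ (x ⊕ 5/2) ⊗ (x ⊕ 7)
Answer: roots = -11/2 (mult 2), 5/2 (mult 2), 7 (mult 1)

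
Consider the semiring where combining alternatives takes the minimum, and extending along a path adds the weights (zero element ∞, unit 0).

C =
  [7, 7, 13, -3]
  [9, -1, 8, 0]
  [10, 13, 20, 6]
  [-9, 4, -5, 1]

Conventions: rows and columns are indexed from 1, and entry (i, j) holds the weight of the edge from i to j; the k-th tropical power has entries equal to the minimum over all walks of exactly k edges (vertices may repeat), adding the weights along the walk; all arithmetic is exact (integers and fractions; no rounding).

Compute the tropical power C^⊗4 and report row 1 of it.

C^⊗2:
  [-12, 1, -8, -2]
  [-9, -2, -5, -1]
  [-3, 10, 1, 7]
  [-8, -2, -4, -12]
C^⊗3:
  [-11, -5, -7, -15]
  [-10, -3, -6, -12]
  [-2, 4, 2, -6]
  [-21, -8, -17, -11]
C^⊗4:
  [-24, -11, -20, -14]
  [-21, -8, -17, -13]
  [-15, -2, -11, -5]
  [-20, -14, -16, -24]
Answer: row 1 of C^⊗4 = [-24, -11, -20, -14]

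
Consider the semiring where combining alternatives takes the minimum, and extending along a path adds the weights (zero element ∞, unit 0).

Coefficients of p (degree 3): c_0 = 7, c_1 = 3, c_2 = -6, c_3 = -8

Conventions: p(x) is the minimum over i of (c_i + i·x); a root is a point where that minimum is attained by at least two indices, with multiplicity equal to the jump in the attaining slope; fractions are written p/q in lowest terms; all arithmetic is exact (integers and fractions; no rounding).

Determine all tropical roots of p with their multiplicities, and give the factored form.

hull edge (i=0, c=7) to (i=2, c=-6): slope -13/2, span 2
hull edge (i=2, c=-6) to (i=3, c=-8): slope -2, span 1
Factored form: p(x) = -8 ⊗ (x ⊕ 2) ⊗ (x ⊕ 13/2) ⊗ (x ⊕ 13/2)
Answer: roots = 2 (mult 1), 13/2 (mult 2)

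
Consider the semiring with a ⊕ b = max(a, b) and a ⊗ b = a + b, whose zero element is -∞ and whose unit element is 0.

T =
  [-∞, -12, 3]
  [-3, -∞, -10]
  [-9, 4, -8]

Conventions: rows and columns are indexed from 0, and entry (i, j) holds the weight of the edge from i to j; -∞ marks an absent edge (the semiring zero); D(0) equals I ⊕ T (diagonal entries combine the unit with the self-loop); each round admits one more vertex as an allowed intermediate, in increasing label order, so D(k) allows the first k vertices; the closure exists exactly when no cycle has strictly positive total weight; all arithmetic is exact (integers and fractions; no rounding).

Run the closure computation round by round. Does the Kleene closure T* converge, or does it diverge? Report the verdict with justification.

D(0):
  [0, -12, 3]
  [-3, 0, -10]
  [-9, 4, 0]
D(1):
  [0, -12, 3]
  [-3, 0, 0]
  [-9, 4, 0]
Detection: at round 2, diagonal entry (2, 2) turns strictly positive.
Key observation: the cycle 2->1->0->2 has total weight 4 + (-3) + 3, which is strictly positive.
Answer: DIVERGES — positive cycle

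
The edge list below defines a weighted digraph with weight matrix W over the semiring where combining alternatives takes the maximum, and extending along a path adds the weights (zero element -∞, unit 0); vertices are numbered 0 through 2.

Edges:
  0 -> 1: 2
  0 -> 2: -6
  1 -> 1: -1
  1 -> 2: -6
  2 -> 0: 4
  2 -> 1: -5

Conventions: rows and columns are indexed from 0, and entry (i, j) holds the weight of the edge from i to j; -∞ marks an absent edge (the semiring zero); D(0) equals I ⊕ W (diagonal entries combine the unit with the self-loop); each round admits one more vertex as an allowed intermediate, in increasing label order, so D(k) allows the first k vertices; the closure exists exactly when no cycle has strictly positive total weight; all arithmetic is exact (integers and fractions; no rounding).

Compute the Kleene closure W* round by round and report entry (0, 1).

D(0):
  [0, 2, -6]
  [-∞, 0, -6]
  [4, -5, 0]
D(1):
  [0, 2, -6]
  [-∞, 0, -6]
  [4, 6, 0]
D(2):
  [0, 2, -4]
  [-∞, 0, -6]
  [4, 6, 0]
D(3):
  [0, 2, -4]
  [-2, 0, -6]
  [4, 6, 0]
Answer: W*[0][1] = 2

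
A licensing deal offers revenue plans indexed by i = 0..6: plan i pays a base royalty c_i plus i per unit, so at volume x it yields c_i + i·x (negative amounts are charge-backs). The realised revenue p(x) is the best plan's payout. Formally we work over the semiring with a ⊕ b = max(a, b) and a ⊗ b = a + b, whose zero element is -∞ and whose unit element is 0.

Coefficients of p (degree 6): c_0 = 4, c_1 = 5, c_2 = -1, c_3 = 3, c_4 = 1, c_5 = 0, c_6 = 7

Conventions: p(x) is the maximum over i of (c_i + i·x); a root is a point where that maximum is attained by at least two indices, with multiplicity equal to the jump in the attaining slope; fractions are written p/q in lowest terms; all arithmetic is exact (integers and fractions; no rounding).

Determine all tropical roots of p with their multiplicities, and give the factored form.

hull edge (i=0, c=4) to (i=1, c=5): slope 1, span 1
hull edge (i=1, c=5) to (i=6, c=7): slope 2/5, span 5
Factored form: p(x) = 7 ⊗ (x ⊕ (-1)) ⊗ (x ⊕ (-2/5)) ⊗ (x ⊕ (-2/5)) ⊗ (x ⊕ (-2/5)) ⊗ (x ⊕ (-2/5)) ⊗ (x ⊕ (-2/5))
Answer: roots = -1 (mult 1), -2/5 (mult 5)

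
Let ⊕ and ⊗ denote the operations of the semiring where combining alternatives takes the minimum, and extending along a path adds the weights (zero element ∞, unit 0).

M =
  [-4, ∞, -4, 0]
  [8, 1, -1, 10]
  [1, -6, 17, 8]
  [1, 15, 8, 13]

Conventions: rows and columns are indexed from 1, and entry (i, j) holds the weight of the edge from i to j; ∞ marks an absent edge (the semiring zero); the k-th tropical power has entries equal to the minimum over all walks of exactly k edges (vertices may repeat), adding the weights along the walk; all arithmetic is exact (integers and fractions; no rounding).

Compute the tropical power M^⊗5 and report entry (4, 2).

M^⊗2:
  [-8, -10, -8, -4]
  [0, -7, 0, 7]
  [-3, -5, -7, 1]
  [-3, 2, -3, 1]
M^⊗3:
  [-12, -14, -12, -8]
  [-4, -6, -8, 0]
  [-7, -13, -7, -3]
  [-7, -9, -7, -3]
M^⊗4:
  [-16, -18, -16, -12]
  [-8, -14, -8, -4]
  [-11, -13, -14, -7]
  [-11, -13, -11, -7]
M^⊗5:
  [-20, -22, -20, -16]
  [-12, -14, -15, -8]
  [-15, -20, -15, -11]
  [-15, -17, -15, -11]
Key observation: the optimum is the walk 4->1->1->1->3->2, with weight 1 + (-4) + (-4) + (-4) + (-6) = -17.
Optimal value attained by: walk 4->1->1->1->3->2.
Answer: (M^⊗5)[4][2] = -17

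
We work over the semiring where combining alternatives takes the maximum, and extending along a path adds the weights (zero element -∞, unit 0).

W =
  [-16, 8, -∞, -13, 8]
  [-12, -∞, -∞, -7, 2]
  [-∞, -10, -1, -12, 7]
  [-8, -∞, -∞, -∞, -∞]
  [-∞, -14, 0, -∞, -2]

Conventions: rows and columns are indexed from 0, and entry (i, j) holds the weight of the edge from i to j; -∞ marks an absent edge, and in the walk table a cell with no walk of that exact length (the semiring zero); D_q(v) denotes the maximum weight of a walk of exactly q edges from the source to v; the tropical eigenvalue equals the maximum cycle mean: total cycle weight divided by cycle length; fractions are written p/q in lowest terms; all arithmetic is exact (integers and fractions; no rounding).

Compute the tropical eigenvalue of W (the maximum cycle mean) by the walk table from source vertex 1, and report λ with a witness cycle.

q=0: [-∞, 0, -∞, -∞, -∞]
q=1: [-12, -∞, -∞, -7, 2]
q=2: [-15, -4, 2, -25, 0]
q=3: [-16, -7, 1, -10, 9]
q=4: [-18, -5, 9, -11, 8]
q=5: [-17, -1, 8, -3, 16]
Optimal cycle mean attained by: cycle 2->4->2, total 7 + 0, length 2.
Answer: λ = 7/2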